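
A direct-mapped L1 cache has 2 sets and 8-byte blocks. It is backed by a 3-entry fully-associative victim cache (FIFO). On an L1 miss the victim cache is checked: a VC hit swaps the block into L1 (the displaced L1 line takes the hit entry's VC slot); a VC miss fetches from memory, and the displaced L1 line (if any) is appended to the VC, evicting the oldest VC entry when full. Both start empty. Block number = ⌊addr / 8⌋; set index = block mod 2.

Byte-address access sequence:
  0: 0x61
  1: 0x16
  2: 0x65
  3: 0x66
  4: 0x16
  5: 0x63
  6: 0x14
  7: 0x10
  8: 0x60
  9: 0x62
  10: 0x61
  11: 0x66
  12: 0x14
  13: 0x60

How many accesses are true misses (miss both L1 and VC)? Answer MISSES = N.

MISSES = 2

  [0] addr=0x61 blk=12 s=0: MISS | VC []
  [1] addr=0x16 blk=2 s=0: MISS | VC [12]
  [2] addr=0x65 blk=12 s=0: VC-HIT | VC [2]
  [3] addr=0x66 blk=12 s=0: L1-HIT | VC [2]
  [4] addr=0x16 blk=2 s=0: VC-HIT | VC [12]
  [5] addr=0x63 blk=12 s=0: VC-HIT | VC [2]
  [6] addr=0x14 blk=2 s=0: VC-HIT | VC [12]
  [7] addr=0x10 blk=2 s=0: L1-HIT | VC [12]
  [8] addr=0x60 blk=12 s=0: VC-HIT | VC [2]
  [9] addr=0x62 blk=12 s=0: L1-HIT | VC [2]
  [10] addr=0x61 blk=12 s=0: L1-HIT | VC [2]
  [11] addr=0x66 blk=12 s=0: L1-HIT | VC [2]
  [12] addr=0x14 blk=2 s=0: VC-HIT | VC [12]
  [13] addr=0x60 blk=12 s=0: VC-HIT | VC [2]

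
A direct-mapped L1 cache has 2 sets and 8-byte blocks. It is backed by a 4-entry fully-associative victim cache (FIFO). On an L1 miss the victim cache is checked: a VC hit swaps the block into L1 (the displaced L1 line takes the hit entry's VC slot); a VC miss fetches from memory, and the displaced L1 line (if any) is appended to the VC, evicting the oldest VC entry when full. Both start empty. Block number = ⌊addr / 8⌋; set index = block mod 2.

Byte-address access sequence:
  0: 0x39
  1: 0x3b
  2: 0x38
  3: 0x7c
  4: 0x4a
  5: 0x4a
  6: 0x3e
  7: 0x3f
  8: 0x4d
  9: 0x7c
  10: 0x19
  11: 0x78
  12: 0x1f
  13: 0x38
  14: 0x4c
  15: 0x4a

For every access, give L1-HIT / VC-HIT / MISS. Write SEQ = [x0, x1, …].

SEQ = [MISS, L1-HIT, L1-HIT, MISS, MISS, L1-HIT, VC-HIT, L1-HIT, VC-HIT, VC-HIT, MISS, VC-HIT, VC-HIT, VC-HIT, VC-HIT, L1-HIT]

0: 0x39 (blk 7, set 1) → MISS  vc=[]
1: 0x3b (blk 7, set 1) → L1-HIT  vc=[]
2: 0x38 (blk 7, set 1) → L1-HIT  vc=[]
3: 0x7c (blk 15, set 1) → MISS  vc=[7]
4: 0x4a (blk 9, set 1) → MISS  vc=[7, 15]
5: 0x4a (blk 9, set 1) → L1-HIT  vc=[7, 15]
6: 0x3e (blk 7, set 1) → VC-HIT  vc=[9, 15]
7: 0x3f (blk 7, set 1) → L1-HIT  vc=[9, 15]
8: 0x4d (blk 9, set 1) → VC-HIT  vc=[7, 15]
9: 0x7c (blk 15, set 1) → VC-HIT  vc=[7, 9]
10: 0x19 (blk 3, set 1) → MISS  vc=[7, 9, 15]
11: 0x78 (blk 15, set 1) → VC-HIT  vc=[7, 9, 3]
12: 0x1f (blk 3, set 1) → VC-HIT  vc=[7, 9, 15]
13: 0x38 (blk 7, set 1) → VC-HIT  vc=[3, 9, 15]
14: 0x4c (blk 9, set 1) → VC-HIT  vc=[3, 7, 15]
15: 0x4a (blk 9, set 1) → L1-HIT  vc=[3, 7, 15]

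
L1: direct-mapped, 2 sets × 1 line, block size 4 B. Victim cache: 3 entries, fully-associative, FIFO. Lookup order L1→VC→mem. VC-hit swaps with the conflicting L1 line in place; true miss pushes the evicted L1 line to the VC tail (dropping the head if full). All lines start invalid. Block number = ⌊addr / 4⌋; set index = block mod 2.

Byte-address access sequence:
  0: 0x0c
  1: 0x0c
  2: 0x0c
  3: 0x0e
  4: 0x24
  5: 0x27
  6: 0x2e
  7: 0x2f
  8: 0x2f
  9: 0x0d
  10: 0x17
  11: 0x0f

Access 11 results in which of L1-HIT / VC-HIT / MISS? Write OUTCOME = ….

#0 0xc→b3/s1 MISS; vc=[]
#1 0xc→b3/s1 L1-HIT; vc=[]
#2 0xc→b3/s1 L1-HIT; vc=[]
#3 0xe→b3/s1 L1-HIT; vc=[]
#4 0x24→b9/s1 MISS; vc=[3]
#5 0x27→b9/s1 L1-HIT; vc=[3]
#6 0x2e→b11/s1 MISS; vc=[3,9]
#7 0x2f→b11/s1 L1-HIT; vc=[3,9]
#8 0x2f→b11/s1 L1-HIT; vc=[3,9]
#9 0xd→b3/s1 VC-HIT; vc=[11,9]
#10 0x17→b5/s1 MISS; vc=[11,9,3]
#11 0xf→b3/s1 VC-HIT; vc=[11,9,5]

OUTCOME = VC-HIT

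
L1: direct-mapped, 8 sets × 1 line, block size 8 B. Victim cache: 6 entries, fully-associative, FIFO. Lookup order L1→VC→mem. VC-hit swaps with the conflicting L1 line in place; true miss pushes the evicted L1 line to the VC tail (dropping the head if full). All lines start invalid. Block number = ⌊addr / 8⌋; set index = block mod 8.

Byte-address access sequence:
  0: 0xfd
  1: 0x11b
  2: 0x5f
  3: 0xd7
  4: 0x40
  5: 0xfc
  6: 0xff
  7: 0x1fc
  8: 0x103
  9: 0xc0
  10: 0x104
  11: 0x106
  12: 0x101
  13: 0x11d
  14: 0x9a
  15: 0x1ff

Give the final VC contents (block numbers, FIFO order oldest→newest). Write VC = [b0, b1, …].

0: 0xfd (blk 31, set 7) → MISS  vc=[]
1: 0x11b (blk 35, set 3) → MISS  vc=[]
2: 0x5f (blk 11, set 3) → MISS  vc=[35]
3: 0xd7 (blk 26, set 2) → MISS  vc=[35]
4: 0x40 (blk 8, set 0) → MISS  vc=[35]
5: 0xfc (blk 31, set 7) → L1-HIT  vc=[35]
6: 0xff (blk 31, set 7) → L1-HIT  vc=[35]
7: 0x1fc (blk 63, set 7) → MISS  vc=[35, 31]
8: 0x103 (blk 32, set 0) → MISS  vc=[35, 31, 8]
9: 0xc0 (blk 24, set 0) → MISS  vc=[35, 31, 8, 32]
10: 0x104 (blk 32, set 0) → VC-HIT  vc=[35, 31, 8, 24]
11: 0x106 (blk 32, set 0) → L1-HIT  vc=[35, 31, 8, 24]
12: 0x101 (blk 32, set 0) → L1-HIT  vc=[35, 31, 8, 24]
13: 0x11d (blk 35, set 3) → VC-HIT  vc=[11, 31, 8, 24]
14: 0x9a (blk 19, set 3) → MISS  vc=[11, 31, 8, 24, 35]
15: 0x1ff (blk 63, set 7) → L1-HIT  vc=[11, 31, 8, 24, 35]

VC = [11, 31, 8, 24, 35]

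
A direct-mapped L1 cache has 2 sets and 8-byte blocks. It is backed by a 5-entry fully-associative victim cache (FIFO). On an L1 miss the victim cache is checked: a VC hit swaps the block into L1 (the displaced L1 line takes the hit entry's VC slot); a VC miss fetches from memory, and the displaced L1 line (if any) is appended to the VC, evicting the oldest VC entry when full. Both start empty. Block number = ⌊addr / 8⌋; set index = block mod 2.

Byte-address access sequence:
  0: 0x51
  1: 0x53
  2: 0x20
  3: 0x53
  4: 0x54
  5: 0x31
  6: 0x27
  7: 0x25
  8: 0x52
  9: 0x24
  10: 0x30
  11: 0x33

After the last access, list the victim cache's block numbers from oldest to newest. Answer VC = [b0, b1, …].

VC = [4, 10]

  [0] addr=0x51 blk=10 s=0: MISS | VC []
  [1] addr=0x53 blk=10 s=0: L1-HIT | VC []
  [2] addr=0x20 blk=4 s=0: MISS | VC [10]
  [3] addr=0x53 blk=10 s=0: VC-HIT | VC [4]
  [4] addr=0x54 blk=10 s=0: L1-HIT | VC [4]
  [5] addr=0x31 blk=6 s=0: MISS | VC [4, 10]
  [6] addr=0x27 blk=4 s=0: VC-HIT | VC [6, 10]
  [7] addr=0x25 blk=4 s=0: L1-HIT | VC [6, 10]
  [8] addr=0x52 blk=10 s=0: VC-HIT | VC [6, 4]
  [9] addr=0x24 blk=4 s=0: VC-HIT | VC [6, 10]
  [10] addr=0x30 blk=6 s=0: VC-HIT | VC [4, 10]
  [11] addr=0x33 blk=6 s=0: L1-HIT | VC [4, 10]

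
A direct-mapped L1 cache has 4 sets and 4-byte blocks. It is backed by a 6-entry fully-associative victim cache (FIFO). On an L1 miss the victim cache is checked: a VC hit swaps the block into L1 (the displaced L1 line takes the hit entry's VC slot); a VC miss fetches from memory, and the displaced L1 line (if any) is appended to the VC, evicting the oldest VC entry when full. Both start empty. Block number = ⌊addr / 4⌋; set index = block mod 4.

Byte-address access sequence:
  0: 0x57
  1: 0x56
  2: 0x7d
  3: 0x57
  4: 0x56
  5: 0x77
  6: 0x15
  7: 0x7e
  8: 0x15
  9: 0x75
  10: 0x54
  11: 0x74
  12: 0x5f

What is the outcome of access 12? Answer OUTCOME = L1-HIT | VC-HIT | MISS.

0: 0x57 (blk 21, set 1) → MISS  vc=[]
1: 0x56 (blk 21, set 1) → L1-HIT  vc=[]
2: 0x7d (blk 31, set 3) → MISS  vc=[]
3: 0x57 (blk 21, set 1) → L1-HIT  vc=[]
4: 0x56 (blk 21, set 1) → L1-HIT  vc=[]
5: 0x77 (blk 29, set 1) → MISS  vc=[21]
6: 0x15 (blk 5, set 1) → MISS  vc=[21, 29]
7: 0x7e (blk 31, set 3) → L1-HIT  vc=[21, 29]
8: 0x15 (blk 5, set 1) → L1-HIT  vc=[21, 29]
9: 0x75 (blk 29, set 1) → VC-HIT  vc=[21, 5]
10: 0x54 (blk 21, set 1) → VC-HIT  vc=[29, 5]
11: 0x74 (blk 29, set 1) → VC-HIT  vc=[21, 5]
12: 0x5f (blk 23, set 3) → MISS  vc=[21, 5, 31]

OUTCOME = MISS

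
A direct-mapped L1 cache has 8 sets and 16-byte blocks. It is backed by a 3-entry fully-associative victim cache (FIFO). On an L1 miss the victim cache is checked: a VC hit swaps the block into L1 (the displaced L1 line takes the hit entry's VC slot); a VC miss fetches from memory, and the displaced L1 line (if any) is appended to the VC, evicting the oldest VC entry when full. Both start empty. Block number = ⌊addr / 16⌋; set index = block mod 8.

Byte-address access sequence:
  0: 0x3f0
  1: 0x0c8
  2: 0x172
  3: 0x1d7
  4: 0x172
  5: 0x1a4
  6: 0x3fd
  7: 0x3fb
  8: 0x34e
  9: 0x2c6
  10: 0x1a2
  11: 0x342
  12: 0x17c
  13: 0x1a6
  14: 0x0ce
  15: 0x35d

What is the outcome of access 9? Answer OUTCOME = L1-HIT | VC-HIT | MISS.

0: 0x3f0 (blk 63, set 7) → MISS  vc=[]
1: 0xc8 (blk 12, set 4) → MISS  vc=[]
2: 0x172 (blk 23, set 7) → MISS  vc=[63]
3: 0x1d7 (blk 29, set 5) → MISS  vc=[63]
4: 0x172 (blk 23, set 7) → L1-HIT  vc=[63]
5: 0x1a4 (blk 26, set 2) → MISS  vc=[63]
6: 0x3fd (blk 63, set 7) → VC-HIT  vc=[23]
7: 0x3fb (blk 63, set 7) → L1-HIT  vc=[23]
8: 0x34e (blk 52, set 4) → MISS  vc=[23, 12]
9: 0x2c6 (blk 44, set 4) → MISS  vc=[23, 12, 52]
10: 0x1a2 (blk 26, set 2) → L1-HIT  vc=[23, 12, 52]
11: 0x342 (blk 52, set 4) → VC-HIT  vc=[23, 12, 44]
12: 0x17c (blk 23, set 7) → VC-HIT  vc=[63, 12, 44]
13: 0x1a6 (blk 26, set 2) → L1-HIT  vc=[63, 12, 44]
14: 0xce (blk 12, set 4) → VC-HIT  vc=[63, 52, 44]
15: 0x35d (blk 53, set 5) → MISS  vc=[52, 44, 29]

OUTCOME = MISS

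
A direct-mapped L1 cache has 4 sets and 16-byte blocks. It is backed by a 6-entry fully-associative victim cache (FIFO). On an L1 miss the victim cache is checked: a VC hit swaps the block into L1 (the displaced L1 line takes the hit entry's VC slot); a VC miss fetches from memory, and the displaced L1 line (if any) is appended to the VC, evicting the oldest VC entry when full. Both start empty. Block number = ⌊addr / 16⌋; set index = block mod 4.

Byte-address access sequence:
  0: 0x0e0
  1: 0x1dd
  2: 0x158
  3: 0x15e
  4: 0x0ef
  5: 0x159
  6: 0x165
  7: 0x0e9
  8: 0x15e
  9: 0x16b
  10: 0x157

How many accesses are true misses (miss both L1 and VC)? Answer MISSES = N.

MISSES = 4

0: 0xe0 (blk 14, set 2) → MISS  vc=[]
1: 0x1dd (blk 29, set 1) → MISS  vc=[]
2: 0x158 (blk 21, set 1) → MISS  vc=[29]
3: 0x15e (blk 21, set 1) → L1-HIT  vc=[29]
4: 0xef (blk 14, set 2) → L1-HIT  vc=[29]
5: 0x159 (blk 21, set 1) → L1-HIT  vc=[29]
6: 0x165 (blk 22, set 2) → MISS  vc=[29, 14]
7: 0xe9 (blk 14, set 2) → VC-HIT  vc=[29, 22]
8: 0x15e (blk 21, set 1) → L1-HIT  vc=[29, 22]
9: 0x16b (blk 22, set 2) → VC-HIT  vc=[29, 14]
10: 0x157 (blk 21, set 1) → L1-HIT  vc=[29, 14]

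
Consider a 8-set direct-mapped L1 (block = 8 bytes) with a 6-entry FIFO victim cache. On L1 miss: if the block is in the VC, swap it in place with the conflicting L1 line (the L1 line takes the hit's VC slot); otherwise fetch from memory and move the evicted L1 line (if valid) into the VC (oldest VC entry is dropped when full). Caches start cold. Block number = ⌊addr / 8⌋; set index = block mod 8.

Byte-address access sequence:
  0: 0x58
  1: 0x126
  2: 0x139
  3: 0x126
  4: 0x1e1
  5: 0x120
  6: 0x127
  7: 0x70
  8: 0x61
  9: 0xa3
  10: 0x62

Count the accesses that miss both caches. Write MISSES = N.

0: 0x58 (blk 11, set 3) → MISS  vc=[]
1: 0x126 (blk 36, set 4) → MISS  vc=[]
2: 0x139 (blk 39, set 7) → MISS  vc=[]
3: 0x126 (blk 36, set 4) → L1-HIT  vc=[]
4: 0x1e1 (blk 60, set 4) → MISS  vc=[36]
5: 0x120 (blk 36, set 4) → VC-HIT  vc=[60]
6: 0x127 (blk 36, set 4) → L1-HIT  vc=[60]
7: 0x70 (blk 14, set 6) → MISS  vc=[60]
8: 0x61 (blk 12, set 4) → MISS  vc=[60, 36]
9: 0xa3 (blk 20, set 4) → MISS  vc=[60, 36, 12]
10: 0x62 (blk 12, set 4) → VC-HIT  vc=[60, 36, 20]

MISSES = 7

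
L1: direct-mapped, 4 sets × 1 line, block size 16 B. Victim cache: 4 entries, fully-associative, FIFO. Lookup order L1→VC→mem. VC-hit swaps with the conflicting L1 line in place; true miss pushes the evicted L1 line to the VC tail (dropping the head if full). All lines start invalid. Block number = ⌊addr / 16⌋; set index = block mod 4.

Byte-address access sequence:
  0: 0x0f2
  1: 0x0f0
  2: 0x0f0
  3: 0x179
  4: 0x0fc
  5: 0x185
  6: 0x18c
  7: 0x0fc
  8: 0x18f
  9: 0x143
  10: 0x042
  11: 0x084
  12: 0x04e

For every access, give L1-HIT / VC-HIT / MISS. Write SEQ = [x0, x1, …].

SEQ = [MISS, L1-HIT, L1-HIT, MISS, VC-HIT, MISS, L1-HIT, L1-HIT, L1-HIT, MISS, MISS, MISS, VC-HIT]

#0 0xf2→b15/s3 MISS; vc=[]
#1 0xf0→b15/s3 L1-HIT; vc=[]
#2 0xf0→b15/s3 L1-HIT; vc=[]
#3 0x179→b23/s3 MISS; vc=[15]
#4 0xfc→b15/s3 VC-HIT; vc=[23]
#5 0x185→b24/s0 MISS; vc=[23]
#6 0x18c→b24/s0 L1-HIT; vc=[23]
#7 0xfc→b15/s3 L1-HIT; vc=[23]
#8 0x18f→b24/s0 L1-HIT; vc=[23]
#9 0x143→b20/s0 MISS; vc=[23,24]
#10 0x42→b4/s0 MISS; vc=[23,24,20]
#11 0x84→b8/s0 MISS; vc=[23,24,20,4]
#12 0x4e→b4/s0 VC-HIT; vc=[23,24,20,8]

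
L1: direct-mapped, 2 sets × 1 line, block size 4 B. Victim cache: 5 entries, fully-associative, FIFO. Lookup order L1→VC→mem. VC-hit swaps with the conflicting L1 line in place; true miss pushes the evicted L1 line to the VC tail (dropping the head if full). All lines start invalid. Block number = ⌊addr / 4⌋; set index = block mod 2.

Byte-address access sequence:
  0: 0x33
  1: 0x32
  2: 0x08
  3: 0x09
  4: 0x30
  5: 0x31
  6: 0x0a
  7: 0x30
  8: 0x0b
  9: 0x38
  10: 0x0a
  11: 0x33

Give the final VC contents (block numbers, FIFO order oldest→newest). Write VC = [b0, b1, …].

VC = [2, 14]

#0 0x33→b12/s0 MISS; vc=[]
#1 0x32→b12/s0 L1-HIT; vc=[]
#2 0x8→b2/s0 MISS; vc=[12]
#3 0x9→b2/s0 L1-HIT; vc=[12]
#4 0x30→b12/s0 VC-HIT; vc=[2]
#5 0x31→b12/s0 L1-HIT; vc=[2]
#6 0xa→b2/s0 VC-HIT; vc=[12]
#7 0x30→b12/s0 VC-HIT; vc=[2]
#8 0xb→b2/s0 VC-HIT; vc=[12]
#9 0x38→b14/s0 MISS; vc=[12,2]
#10 0xa→b2/s0 VC-HIT; vc=[12,14]
#11 0x33→b12/s0 VC-HIT; vc=[2,14]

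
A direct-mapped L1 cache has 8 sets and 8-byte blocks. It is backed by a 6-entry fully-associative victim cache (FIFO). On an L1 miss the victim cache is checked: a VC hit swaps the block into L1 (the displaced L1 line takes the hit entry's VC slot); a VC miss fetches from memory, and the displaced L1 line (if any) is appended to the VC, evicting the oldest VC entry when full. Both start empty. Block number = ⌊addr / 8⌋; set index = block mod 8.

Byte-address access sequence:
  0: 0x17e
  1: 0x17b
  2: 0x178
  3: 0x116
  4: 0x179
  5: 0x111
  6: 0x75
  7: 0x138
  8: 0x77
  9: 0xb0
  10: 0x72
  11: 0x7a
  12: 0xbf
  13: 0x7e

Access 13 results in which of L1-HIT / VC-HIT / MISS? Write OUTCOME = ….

0: 0x17e (blk 47, set 7) → MISS  vc=[]
1: 0x17b (blk 47, set 7) → L1-HIT  vc=[]
2: 0x178 (blk 47, set 7) → L1-HIT  vc=[]
3: 0x116 (blk 34, set 2) → MISS  vc=[]
4: 0x179 (blk 47, set 7) → L1-HIT  vc=[]
5: 0x111 (blk 34, set 2) → L1-HIT  vc=[]
6: 0x75 (blk 14, set 6) → MISS  vc=[]
7: 0x138 (blk 39, set 7) → MISS  vc=[47]
8: 0x77 (blk 14, set 6) → L1-HIT  vc=[47]
9: 0xb0 (blk 22, set 6) → MISS  vc=[47, 14]
10: 0x72 (blk 14, set 6) → VC-HIT  vc=[47, 22]
11: 0x7a (blk 15, set 7) → MISS  vc=[47, 22, 39]
12: 0xbf (blk 23, set 7) → MISS  vc=[47, 22, 39, 15]
13: 0x7e (blk 15, set 7) → VC-HIT  vc=[47, 22, 39, 23]

OUTCOME = VC-HIT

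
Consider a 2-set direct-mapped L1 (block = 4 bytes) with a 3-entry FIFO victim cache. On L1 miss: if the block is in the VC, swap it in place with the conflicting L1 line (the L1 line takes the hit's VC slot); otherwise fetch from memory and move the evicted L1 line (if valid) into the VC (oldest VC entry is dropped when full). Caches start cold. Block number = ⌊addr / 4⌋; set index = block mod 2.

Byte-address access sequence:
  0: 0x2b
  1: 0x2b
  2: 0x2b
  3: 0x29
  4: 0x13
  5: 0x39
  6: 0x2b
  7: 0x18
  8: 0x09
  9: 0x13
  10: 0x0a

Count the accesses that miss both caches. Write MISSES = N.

MISSES = 5

0: 0x2b (blk 10, set 0) → MISS  vc=[]
1: 0x2b (blk 10, set 0) → L1-HIT  vc=[]
2: 0x2b (blk 10, set 0) → L1-HIT  vc=[]
3: 0x29 (blk 10, set 0) → L1-HIT  vc=[]
4: 0x13 (blk 4, set 0) → MISS  vc=[10]
5: 0x39 (blk 14, set 0) → MISS  vc=[10, 4]
6: 0x2b (blk 10, set 0) → VC-HIT  vc=[14, 4]
7: 0x18 (blk 6, set 0) → MISS  vc=[14, 4, 10]
8: 0x9 (blk 2, set 0) → MISS  vc=[4, 10, 6]
9: 0x13 (blk 4, set 0) → VC-HIT  vc=[2, 10, 6]
10: 0xa (blk 2, set 0) → VC-HIT  vc=[4, 10, 6]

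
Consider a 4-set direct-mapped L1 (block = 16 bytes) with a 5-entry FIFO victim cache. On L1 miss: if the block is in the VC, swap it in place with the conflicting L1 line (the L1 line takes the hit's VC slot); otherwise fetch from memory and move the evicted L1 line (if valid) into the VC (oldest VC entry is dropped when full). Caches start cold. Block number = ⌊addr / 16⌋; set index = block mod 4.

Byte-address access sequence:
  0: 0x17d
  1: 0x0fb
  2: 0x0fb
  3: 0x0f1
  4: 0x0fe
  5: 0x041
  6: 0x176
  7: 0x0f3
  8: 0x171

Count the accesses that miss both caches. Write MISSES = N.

  [0] addr=0x17d blk=23 s=3: MISS | VC []
  [1] addr=0xfb blk=15 s=3: MISS | VC [23]
  [2] addr=0xfb blk=15 s=3: L1-HIT | VC [23]
  [3] addr=0xf1 blk=15 s=3: L1-HIT | VC [23]
  [4] addr=0xfe blk=15 s=3: L1-HIT | VC [23]
  [5] addr=0x41 blk=4 s=0: MISS | VC [23]
  [6] addr=0x176 blk=23 s=3: VC-HIT | VC [15]
  [7] addr=0xf3 blk=15 s=3: VC-HIT | VC [23]
  [8] addr=0x171 blk=23 s=3: VC-HIT | VC [15]

MISSES = 3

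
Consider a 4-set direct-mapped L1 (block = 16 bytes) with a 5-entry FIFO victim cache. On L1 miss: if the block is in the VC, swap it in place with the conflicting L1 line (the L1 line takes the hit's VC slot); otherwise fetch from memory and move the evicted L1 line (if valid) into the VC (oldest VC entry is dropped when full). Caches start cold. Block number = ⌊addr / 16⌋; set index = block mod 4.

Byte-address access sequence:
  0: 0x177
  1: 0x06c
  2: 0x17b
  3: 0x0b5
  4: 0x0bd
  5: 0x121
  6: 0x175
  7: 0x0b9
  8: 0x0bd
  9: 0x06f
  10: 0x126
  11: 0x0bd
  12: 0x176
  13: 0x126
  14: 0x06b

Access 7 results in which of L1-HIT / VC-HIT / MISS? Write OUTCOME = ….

#0 0x177→b23/s3 MISS; vc=[]
#1 0x6c→b6/s2 MISS; vc=[]
#2 0x17b→b23/s3 L1-HIT; vc=[]
#3 0xb5→b11/s3 MISS; vc=[23]
#4 0xbd→b11/s3 L1-HIT; vc=[23]
#5 0x121→b18/s2 MISS; vc=[23,6]
#6 0x175→b23/s3 VC-HIT; vc=[11,6]
#7 0xb9→b11/s3 VC-HIT; vc=[23,6]
#8 0xbd→b11/s3 L1-HIT; vc=[23,6]
#9 0x6f→b6/s2 VC-HIT; vc=[23,18]
#10 0x126→b18/s2 VC-HIT; vc=[23,6]
#11 0xbd→b11/s3 L1-HIT; vc=[23,6]
#12 0x176→b23/s3 VC-HIT; vc=[11,6]
#13 0x126→b18/s2 L1-HIT; vc=[11,6]
#14 0x6b→b6/s2 VC-HIT; vc=[11,18]

OUTCOME = VC-HIT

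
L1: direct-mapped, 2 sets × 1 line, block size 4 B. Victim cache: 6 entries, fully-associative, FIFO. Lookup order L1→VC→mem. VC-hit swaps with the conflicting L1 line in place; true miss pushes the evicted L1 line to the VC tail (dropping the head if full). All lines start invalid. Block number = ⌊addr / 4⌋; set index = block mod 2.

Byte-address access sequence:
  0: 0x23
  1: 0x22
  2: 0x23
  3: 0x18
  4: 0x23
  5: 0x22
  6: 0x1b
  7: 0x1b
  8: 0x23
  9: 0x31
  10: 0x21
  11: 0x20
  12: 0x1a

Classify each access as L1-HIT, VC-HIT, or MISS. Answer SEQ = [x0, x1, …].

SEQ = [MISS, L1-HIT, L1-HIT, MISS, VC-HIT, L1-HIT, VC-HIT, L1-HIT, VC-HIT, MISS, VC-HIT, L1-HIT, VC-HIT]

#0 0x23→b8/s0 MISS; vc=[]
#1 0x22→b8/s0 L1-HIT; vc=[]
#2 0x23→b8/s0 L1-HIT; vc=[]
#3 0x18→b6/s0 MISS; vc=[8]
#4 0x23→b8/s0 VC-HIT; vc=[6]
#5 0x22→b8/s0 L1-HIT; vc=[6]
#6 0x1b→b6/s0 VC-HIT; vc=[8]
#7 0x1b→b6/s0 L1-HIT; vc=[8]
#8 0x23→b8/s0 VC-HIT; vc=[6]
#9 0x31→b12/s0 MISS; vc=[6,8]
#10 0x21→b8/s0 VC-HIT; vc=[6,12]
#11 0x20→b8/s0 L1-HIT; vc=[6,12]
#12 0x1a→b6/s0 VC-HIT; vc=[8,12]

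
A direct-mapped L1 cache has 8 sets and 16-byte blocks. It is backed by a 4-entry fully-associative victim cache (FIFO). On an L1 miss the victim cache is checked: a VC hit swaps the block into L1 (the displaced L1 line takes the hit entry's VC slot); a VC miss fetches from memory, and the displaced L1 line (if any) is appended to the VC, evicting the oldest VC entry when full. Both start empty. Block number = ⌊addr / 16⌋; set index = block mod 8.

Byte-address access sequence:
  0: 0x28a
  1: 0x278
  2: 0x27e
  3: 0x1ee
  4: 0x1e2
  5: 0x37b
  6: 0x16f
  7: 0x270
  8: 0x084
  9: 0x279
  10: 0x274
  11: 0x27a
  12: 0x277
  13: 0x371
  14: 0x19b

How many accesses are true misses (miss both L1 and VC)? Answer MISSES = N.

MISSES = 7

0: 0x28a (blk 40, set 0) → MISS  vc=[]
1: 0x278 (blk 39, set 7) → MISS  vc=[]
2: 0x27e (blk 39, set 7) → L1-HIT  vc=[]
3: 0x1ee (blk 30, set 6) → MISS  vc=[]
4: 0x1e2 (blk 30, set 6) → L1-HIT  vc=[]
5: 0x37b (blk 55, set 7) → MISS  vc=[39]
6: 0x16f (blk 22, set 6) → MISS  vc=[39, 30]
7: 0x270 (blk 39, set 7) → VC-HIT  vc=[55, 30]
8: 0x84 (blk 8, set 0) → MISS  vc=[55, 30, 40]
9: 0x279 (blk 39, set 7) → L1-HIT  vc=[55, 30, 40]
10: 0x274 (blk 39, set 7) → L1-HIT  vc=[55, 30, 40]
11: 0x27a (blk 39, set 7) → L1-HIT  vc=[55, 30, 40]
12: 0x277 (blk 39, set 7) → L1-HIT  vc=[55, 30, 40]
13: 0x371 (blk 55, set 7) → VC-HIT  vc=[39, 30, 40]
14: 0x19b (blk 25, set 1) → MISS  vc=[39, 30, 40]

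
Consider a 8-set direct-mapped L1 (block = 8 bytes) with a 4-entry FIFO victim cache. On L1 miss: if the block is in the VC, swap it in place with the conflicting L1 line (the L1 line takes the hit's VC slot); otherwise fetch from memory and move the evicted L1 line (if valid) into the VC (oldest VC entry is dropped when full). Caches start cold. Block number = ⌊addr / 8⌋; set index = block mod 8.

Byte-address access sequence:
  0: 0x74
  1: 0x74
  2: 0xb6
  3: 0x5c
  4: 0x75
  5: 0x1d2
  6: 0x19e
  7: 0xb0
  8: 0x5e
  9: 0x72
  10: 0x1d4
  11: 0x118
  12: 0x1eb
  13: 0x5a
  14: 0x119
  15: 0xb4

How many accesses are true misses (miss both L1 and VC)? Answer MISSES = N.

MISSES = 7

#0 0x74→b14/s6 MISS; vc=[]
#1 0x74→b14/s6 L1-HIT; vc=[]
#2 0xb6→b22/s6 MISS; vc=[14]
#3 0x5c→b11/s3 MISS; vc=[14]
#4 0x75→b14/s6 VC-HIT; vc=[22]
#5 0x1d2→b58/s2 MISS; vc=[22]
#6 0x19e→b51/s3 MISS; vc=[22,11]
#7 0xb0→b22/s6 VC-HIT; vc=[14,11]
#8 0x5e→b11/s3 VC-HIT; vc=[14,51]
#9 0x72→b14/s6 VC-HIT; vc=[22,51]
#10 0x1d4→b58/s2 L1-HIT; vc=[22,51]
#11 0x118→b35/s3 MISS; vc=[22,51,11]
#12 0x1eb→b61/s5 MISS; vc=[22,51,11]
#13 0x5a→b11/s3 VC-HIT; vc=[22,51,35]
#14 0x119→b35/s3 VC-HIT; vc=[22,51,11]
#15 0xb4→b22/s6 VC-HIT; vc=[14,51,11]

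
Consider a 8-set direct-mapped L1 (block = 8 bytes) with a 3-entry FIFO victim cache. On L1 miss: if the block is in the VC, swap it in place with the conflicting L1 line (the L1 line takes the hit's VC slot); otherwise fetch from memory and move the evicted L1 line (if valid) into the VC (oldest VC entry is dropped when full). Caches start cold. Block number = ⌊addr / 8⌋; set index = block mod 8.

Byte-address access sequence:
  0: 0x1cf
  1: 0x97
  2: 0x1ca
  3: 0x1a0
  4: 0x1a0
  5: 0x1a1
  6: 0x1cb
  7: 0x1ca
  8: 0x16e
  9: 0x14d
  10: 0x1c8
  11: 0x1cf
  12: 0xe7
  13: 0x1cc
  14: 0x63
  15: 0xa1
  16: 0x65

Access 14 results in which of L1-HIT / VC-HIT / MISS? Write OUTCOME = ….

OUTCOME = MISS

0: 0x1cf (blk 57, set 1) → MISS  vc=[]
1: 0x97 (blk 18, set 2) → MISS  vc=[]
2: 0x1ca (blk 57, set 1) → L1-HIT  vc=[]
3: 0x1a0 (blk 52, set 4) → MISS  vc=[]
4: 0x1a0 (blk 52, set 4) → L1-HIT  vc=[]
5: 0x1a1 (blk 52, set 4) → L1-HIT  vc=[]
6: 0x1cb (blk 57, set 1) → L1-HIT  vc=[]
7: 0x1ca (blk 57, set 1) → L1-HIT  vc=[]
8: 0x16e (blk 45, set 5) → MISS  vc=[]
9: 0x14d (blk 41, set 1) → MISS  vc=[57]
10: 0x1c8 (blk 57, set 1) → VC-HIT  vc=[41]
11: 0x1cf (blk 57, set 1) → L1-HIT  vc=[41]
12: 0xe7 (blk 28, set 4) → MISS  vc=[41, 52]
13: 0x1cc (blk 57, set 1) → L1-HIT  vc=[41, 52]
14: 0x63 (blk 12, set 4) → MISS  vc=[41, 52, 28]
15: 0xa1 (blk 20, set 4) → MISS  vc=[52, 28, 12]
16: 0x65 (blk 12, set 4) → VC-HIT  vc=[52, 28, 20]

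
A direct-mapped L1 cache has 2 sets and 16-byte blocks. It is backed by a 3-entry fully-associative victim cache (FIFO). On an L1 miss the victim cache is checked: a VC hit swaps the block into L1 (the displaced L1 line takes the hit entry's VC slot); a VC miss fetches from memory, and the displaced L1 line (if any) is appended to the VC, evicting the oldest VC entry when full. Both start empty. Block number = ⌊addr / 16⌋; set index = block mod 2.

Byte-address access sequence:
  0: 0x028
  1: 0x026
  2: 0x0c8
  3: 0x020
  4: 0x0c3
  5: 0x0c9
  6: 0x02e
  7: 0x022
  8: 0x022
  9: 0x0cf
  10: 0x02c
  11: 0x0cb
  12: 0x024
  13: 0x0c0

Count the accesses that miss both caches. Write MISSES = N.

MISSES = 2

  [0] addr=0x28 blk=2 s=0: MISS | VC []
  [1] addr=0x26 blk=2 s=0: L1-HIT | VC []
  [2] addr=0xc8 blk=12 s=0: MISS | VC [2]
  [3] addr=0x20 blk=2 s=0: VC-HIT | VC [12]
  [4] addr=0xc3 blk=12 s=0: VC-HIT | VC [2]
  [5] addr=0xc9 blk=12 s=0: L1-HIT | VC [2]
  [6] addr=0x2e blk=2 s=0: VC-HIT | VC [12]
  [7] addr=0x22 blk=2 s=0: L1-HIT | VC [12]
  [8] addr=0x22 blk=2 s=0: L1-HIT | VC [12]
  [9] addr=0xcf blk=12 s=0: VC-HIT | VC [2]
  [10] addr=0x2c blk=2 s=0: VC-HIT | VC [12]
  [11] addr=0xcb blk=12 s=0: VC-HIT | VC [2]
  [12] addr=0x24 blk=2 s=0: VC-HIT | VC [12]
  [13] addr=0xc0 blk=12 s=0: VC-HIT | VC [2]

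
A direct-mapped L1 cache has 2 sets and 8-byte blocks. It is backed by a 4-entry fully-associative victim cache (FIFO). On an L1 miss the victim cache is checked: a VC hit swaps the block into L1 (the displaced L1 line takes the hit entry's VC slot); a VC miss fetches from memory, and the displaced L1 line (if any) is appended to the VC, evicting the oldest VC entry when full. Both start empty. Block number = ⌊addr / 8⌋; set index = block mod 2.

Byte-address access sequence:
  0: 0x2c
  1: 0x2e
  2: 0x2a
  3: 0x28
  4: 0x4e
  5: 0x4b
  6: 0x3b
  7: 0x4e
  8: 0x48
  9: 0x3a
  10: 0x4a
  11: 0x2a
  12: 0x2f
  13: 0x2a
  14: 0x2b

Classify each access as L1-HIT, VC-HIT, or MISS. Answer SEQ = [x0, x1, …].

#0 0x2c→b5/s1 MISS; vc=[]
#1 0x2e→b5/s1 L1-HIT; vc=[]
#2 0x2a→b5/s1 L1-HIT; vc=[]
#3 0x28→b5/s1 L1-HIT; vc=[]
#4 0x4e→b9/s1 MISS; vc=[5]
#5 0x4b→b9/s1 L1-HIT; vc=[5]
#6 0x3b→b7/s1 MISS; vc=[5,9]
#7 0x4e→b9/s1 VC-HIT; vc=[5,7]
#8 0x48→b9/s1 L1-HIT; vc=[5,7]
#9 0x3a→b7/s1 VC-HIT; vc=[5,9]
#10 0x4a→b9/s1 VC-HIT; vc=[5,7]
#11 0x2a→b5/s1 VC-HIT; vc=[9,7]
#12 0x2f→b5/s1 L1-HIT; vc=[9,7]
#13 0x2a→b5/s1 L1-HIT; vc=[9,7]
#14 0x2b→b5/s1 L1-HIT; vc=[9,7]

SEQ = [MISS, L1-HIT, L1-HIT, L1-HIT, MISS, L1-HIT, MISS, VC-HIT, L1-HIT, VC-HIT, VC-HIT, VC-HIT, L1-HIT, L1-HIT, L1-HIT]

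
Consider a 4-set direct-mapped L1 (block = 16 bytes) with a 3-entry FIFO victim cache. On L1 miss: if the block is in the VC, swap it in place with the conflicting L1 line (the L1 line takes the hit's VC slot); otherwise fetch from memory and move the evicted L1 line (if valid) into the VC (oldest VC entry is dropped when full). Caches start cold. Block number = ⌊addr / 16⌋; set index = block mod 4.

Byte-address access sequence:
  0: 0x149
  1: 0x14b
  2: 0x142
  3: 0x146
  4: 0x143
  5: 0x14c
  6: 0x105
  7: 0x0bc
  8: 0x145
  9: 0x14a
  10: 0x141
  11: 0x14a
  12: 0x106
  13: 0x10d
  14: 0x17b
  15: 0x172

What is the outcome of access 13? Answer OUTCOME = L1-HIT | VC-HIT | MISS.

OUTCOME = L1-HIT

0: 0x149 (blk 20, set 0) → MISS  vc=[]
1: 0x14b (blk 20, set 0) → L1-HIT  vc=[]
2: 0x142 (blk 20, set 0) → L1-HIT  vc=[]
3: 0x146 (blk 20, set 0) → L1-HIT  vc=[]
4: 0x143 (blk 20, set 0) → L1-HIT  vc=[]
5: 0x14c (blk 20, set 0) → L1-HIT  vc=[]
6: 0x105 (blk 16, set 0) → MISS  vc=[20]
7: 0xbc (blk 11, set 3) → MISS  vc=[20]
8: 0x145 (blk 20, set 0) → VC-HIT  vc=[16]
9: 0x14a (blk 20, set 0) → L1-HIT  vc=[16]
10: 0x141 (blk 20, set 0) → L1-HIT  vc=[16]
11: 0x14a (blk 20, set 0) → L1-HIT  vc=[16]
12: 0x106 (blk 16, set 0) → VC-HIT  vc=[20]
13: 0x10d (blk 16, set 0) → L1-HIT  vc=[20]
14: 0x17b (blk 23, set 3) → MISS  vc=[20, 11]
15: 0x172 (blk 23, set 3) → L1-HIT  vc=[20, 11]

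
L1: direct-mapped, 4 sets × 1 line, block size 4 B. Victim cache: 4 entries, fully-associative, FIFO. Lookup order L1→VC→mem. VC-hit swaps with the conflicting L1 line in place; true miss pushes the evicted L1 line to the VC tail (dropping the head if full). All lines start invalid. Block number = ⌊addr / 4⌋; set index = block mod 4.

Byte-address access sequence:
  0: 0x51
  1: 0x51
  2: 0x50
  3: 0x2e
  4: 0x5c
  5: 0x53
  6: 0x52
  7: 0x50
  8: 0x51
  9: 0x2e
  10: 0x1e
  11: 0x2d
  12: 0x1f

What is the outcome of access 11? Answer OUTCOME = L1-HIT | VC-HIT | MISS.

OUTCOME = VC-HIT

  [0] addr=0x51 blk=20 s=0: MISS | VC []
  [1] addr=0x51 blk=20 s=0: L1-HIT | VC []
  [2] addr=0x50 blk=20 s=0: L1-HIT | VC []
  [3] addr=0x2e blk=11 s=3: MISS | VC []
  [4] addr=0x5c blk=23 s=3: MISS | VC [11]
  [5] addr=0x53 blk=20 s=0: L1-HIT | VC [11]
  [6] addr=0x52 blk=20 s=0: L1-HIT | VC [11]
  [7] addr=0x50 blk=20 s=0: L1-HIT | VC [11]
  [8] addr=0x51 blk=20 s=0: L1-HIT | VC [11]
  [9] addr=0x2e blk=11 s=3: VC-HIT | VC [23]
  [10] addr=0x1e blk=7 s=3: MISS | VC [23, 11]
  [11] addr=0x2d blk=11 s=3: VC-HIT | VC [23, 7]
  [12] addr=0x1f blk=7 s=3: VC-HIT | VC [23, 11]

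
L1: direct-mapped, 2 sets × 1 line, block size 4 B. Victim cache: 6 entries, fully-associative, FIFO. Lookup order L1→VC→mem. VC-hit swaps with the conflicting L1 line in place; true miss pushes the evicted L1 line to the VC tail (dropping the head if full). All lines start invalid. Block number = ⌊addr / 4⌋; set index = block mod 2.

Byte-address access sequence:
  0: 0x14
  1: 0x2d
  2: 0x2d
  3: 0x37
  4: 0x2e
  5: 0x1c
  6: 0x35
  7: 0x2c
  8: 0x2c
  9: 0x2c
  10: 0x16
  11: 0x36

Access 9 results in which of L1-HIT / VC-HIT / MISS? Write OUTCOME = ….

  [0] addr=0x14 blk=5 s=1: MISS | VC []
  [1] addr=0x2d blk=11 s=1: MISS | VC [5]
  [2] addr=0x2d blk=11 s=1: L1-HIT | VC [5]
  [3] addr=0x37 blk=13 s=1: MISS | VC [5, 11]
  [4] addr=0x2e blk=11 s=1: VC-HIT | VC [5, 13]
  [5] addr=0x1c blk=7 s=1: MISS | VC [5, 13, 11]
  [6] addr=0x35 blk=13 s=1: VC-HIT | VC [5, 7, 11]
  [7] addr=0x2c blk=11 s=1: VC-HIT | VC [5, 7, 13]
  [8] addr=0x2c blk=11 s=1: L1-HIT | VC [5, 7, 13]
  [9] addr=0x2c blk=11 s=1: L1-HIT | VC [5, 7, 13]
  [10] addr=0x16 blk=5 s=1: VC-HIT | VC [11, 7, 13]
  [11] addr=0x36 blk=13 s=1: VC-HIT | VC [11, 7, 5]

OUTCOME = L1-HIT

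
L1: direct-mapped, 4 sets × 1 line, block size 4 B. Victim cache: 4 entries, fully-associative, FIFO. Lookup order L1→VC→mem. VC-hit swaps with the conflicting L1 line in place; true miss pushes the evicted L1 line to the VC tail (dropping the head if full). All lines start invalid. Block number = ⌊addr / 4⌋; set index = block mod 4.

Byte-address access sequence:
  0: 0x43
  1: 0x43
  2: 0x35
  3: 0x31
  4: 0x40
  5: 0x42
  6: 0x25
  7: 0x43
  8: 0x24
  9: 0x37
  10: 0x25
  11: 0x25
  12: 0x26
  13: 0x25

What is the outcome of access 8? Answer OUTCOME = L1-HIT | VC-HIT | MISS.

OUTCOME = L1-HIT

  [0] addr=0x43 blk=16 s=0: MISS | VC []
  [1] addr=0x43 blk=16 s=0: L1-HIT | VC []
  [2] addr=0x35 blk=13 s=1: MISS | VC []
  [3] addr=0x31 blk=12 s=0: MISS | VC [16]
  [4] addr=0x40 blk=16 s=0: VC-HIT | VC [12]
  [5] addr=0x42 blk=16 s=0: L1-HIT | VC [12]
  [6] addr=0x25 blk=9 s=1: MISS | VC [12, 13]
  [7] addr=0x43 blk=16 s=0: L1-HIT | VC [12, 13]
  [8] addr=0x24 blk=9 s=1: L1-HIT | VC [12, 13]
  [9] addr=0x37 blk=13 s=1: VC-HIT | VC [12, 9]
  [10] addr=0x25 blk=9 s=1: VC-HIT | VC [12, 13]
  [11] addr=0x25 blk=9 s=1: L1-HIT | VC [12, 13]
  [12] addr=0x26 blk=9 s=1: L1-HIT | VC [12, 13]
  [13] addr=0x25 blk=9 s=1: L1-HIT | VC [12, 13]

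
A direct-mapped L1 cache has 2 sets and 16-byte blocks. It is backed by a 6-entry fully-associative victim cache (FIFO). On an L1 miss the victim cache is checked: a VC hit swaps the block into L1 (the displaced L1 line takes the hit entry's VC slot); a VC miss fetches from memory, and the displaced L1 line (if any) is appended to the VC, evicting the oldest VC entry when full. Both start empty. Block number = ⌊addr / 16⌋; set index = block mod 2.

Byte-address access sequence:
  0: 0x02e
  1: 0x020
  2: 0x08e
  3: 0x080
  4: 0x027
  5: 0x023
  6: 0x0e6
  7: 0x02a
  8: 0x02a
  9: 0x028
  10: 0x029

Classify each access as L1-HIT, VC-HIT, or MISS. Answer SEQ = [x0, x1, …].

SEQ = [MISS, L1-HIT, MISS, L1-HIT, VC-HIT, L1-HIT, MISS, VC-HIT, L1-HIT, L1-HIT, L1-HIT]

  [0] addr=0x2e blk=2 s=0: MISS | VC []
  [1] addr=0x20 blk=2 s=0: L1-HIT | VC []
  [2] addr=0x8e blk=8 s=0: MISS | VC [2]
  [3] addr=0x80 blk=8 s=0: L1-HIT | VC [2]
  [4] addr=0x27 blk=2 s=0: VC-HIT | VC [8]
  [5] addr=0x23 blk=2 s=0: L1-HIT | VC [8]
  [6] addr=0xe6 blk=14 s=0: MISS | VC [8, 2]
  [7] addr=0x2a blk=2 s=0: VC-HIT | VC [8, 14]
  [8] addr=0x2a blk=2 s=0: L1-HIT | VC [8, 14]
  [9] addr=0x28 blk=2 s=0: L1-HIT | VC [8, 14]
  [10] addr=0x29 blk=2 s=0: L1-HIT | VC [8, 14]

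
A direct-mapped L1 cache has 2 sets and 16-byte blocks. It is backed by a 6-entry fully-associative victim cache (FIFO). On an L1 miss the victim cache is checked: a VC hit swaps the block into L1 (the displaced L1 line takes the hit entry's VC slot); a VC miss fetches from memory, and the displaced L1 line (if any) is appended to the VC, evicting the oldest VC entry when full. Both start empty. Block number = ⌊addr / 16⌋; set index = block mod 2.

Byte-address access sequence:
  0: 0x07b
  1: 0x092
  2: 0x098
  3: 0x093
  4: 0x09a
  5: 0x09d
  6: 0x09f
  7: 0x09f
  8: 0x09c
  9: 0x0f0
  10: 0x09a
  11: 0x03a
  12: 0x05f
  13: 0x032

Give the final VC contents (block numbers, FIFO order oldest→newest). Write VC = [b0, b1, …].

VC = [7, 15, 9, 5]

0: 0x7b (blk 7, set 1) → MISS  vc=[]
1: 0x92 (blk 9, set 1) → MISS  vc=[7]
2: 0x98 (blk 9, set 1) → L1-HIT  vc=[7]
3: 0x93 (blk 9, set 1) → L1-HIT  vc=[7]
4: 0x9a (blk 9, set 1) → L1-HIT  vc=[7]
5: 0x9d (blk 9, set 1) → L1-HIT  vc=[7]
6: 0x9f (blk 9, set 1) → L1-HIT  vc=[7]
7: 0x9f (blk 9, set 1) → L1-HIT  vc=[7]
8: 0x9c (blk 9, set 1) → L1-HIT  vc=[7]
9: 0xf0 (blk 15, set 1) → MISS  vc=[7, 9]
10: 0x9a (blk 9, set 1) → VC-HIT  vc=[7, 15]
11: 0x3a (blk 3, set 1) → MISS  vc=[7, 15, 9]
12: 0x5f (blk 5, set 1) → MISS  vc=[7, 15, 9, 3]
13: 0x32 (blk 3, set 1) → VC-HIT  vc=[7, 15, 9, 5]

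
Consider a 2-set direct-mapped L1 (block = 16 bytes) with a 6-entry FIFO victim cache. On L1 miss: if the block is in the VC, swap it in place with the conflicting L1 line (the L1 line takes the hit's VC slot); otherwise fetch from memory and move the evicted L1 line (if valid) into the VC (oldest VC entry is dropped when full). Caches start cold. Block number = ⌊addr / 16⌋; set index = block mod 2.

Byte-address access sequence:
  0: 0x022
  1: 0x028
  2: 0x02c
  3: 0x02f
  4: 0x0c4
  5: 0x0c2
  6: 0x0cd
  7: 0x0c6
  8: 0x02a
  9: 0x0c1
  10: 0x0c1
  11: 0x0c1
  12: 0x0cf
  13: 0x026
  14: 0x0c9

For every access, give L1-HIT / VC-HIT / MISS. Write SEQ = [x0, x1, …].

#0 0x22→b2/s0 MISS; vc=[]
#1 0x28→b2/s0 L1-HIT; vc=[]
#2 0x2c→b2/s0 L1-HIT; vc=[]
#3 0x2f→b2/s0 L1-HIT; vc=[]
#4 0xc4→b12/s0 MISS; vc=[2]
#5 0xc2→b12/s0 L1-HIT; vc=[2]
#6 0xcd→b12/s0 L1-HIT; vc=[2]
#7 0xc6→b12/s0 L1-HIT; vc=[2]
#8 0x2a→b2/s0 VC-HIT; vc=[12]
#9 0xc1→b12/s0 VC-HIT; vc=[2]
#10 0xc1→b12/s0 L1-HIT; vc=[2]
#11 0xc1→b12/s0 L1-HIT; vc=[2]
#12 0xcf→b12/s0 L1-HIT; vc=[2]
#13 0x26→b2/s0 VC-HIT; vc=[12]
#14 0xc9→b12/s0 VC-HIT; vc=[2]

SEQ = [MISS, L1-HIT, L1-HIT, L1-HIT, MISS, L1-HIT, L1-HIT, L1-HIT, VC-HIT, VC-HIT, L1-HIT, L1-HIT, L1-HIT, VC-HIT, VC-HIT]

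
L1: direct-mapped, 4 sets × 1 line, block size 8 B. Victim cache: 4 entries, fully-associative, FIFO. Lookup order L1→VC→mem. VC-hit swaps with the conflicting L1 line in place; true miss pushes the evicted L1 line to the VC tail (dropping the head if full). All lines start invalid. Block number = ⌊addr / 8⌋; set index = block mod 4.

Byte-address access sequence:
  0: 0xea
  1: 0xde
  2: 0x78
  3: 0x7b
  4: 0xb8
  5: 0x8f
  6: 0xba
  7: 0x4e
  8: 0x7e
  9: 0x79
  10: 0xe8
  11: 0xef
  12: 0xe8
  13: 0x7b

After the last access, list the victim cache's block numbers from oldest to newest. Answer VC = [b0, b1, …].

VC = [27, 23, 9, 17]

#0 0xea→b29/s1 MISS; vc=[]
#1 0xde→b27/s3 MISS; vc=[]
#2 0x78→b15/s3 MISS; vc=[27]
#3 0x7b→b15/s3 L1-HIT; vc=[27]
#4 0xb8→b23/s3 MISS; vc=[27,15]
#5 0x8f→b17/s1 MISS; vc=[27,15,29]
#6 0xba→b23/s3 L1-HIT; vc=[27,15,29]
#7 0x4e→b9/s1 MISS; vc=[27,15,29,17]
#8 0x7e→b15/s3 VC-HIT; vc=[27,23,29,17]
#9 0x79→b15/s3 L1-HIT; vc=[27,23,29,17]
#10 0xe8→b29/s1 VC-HIT; vc=[27,23,9,17]
#11 0xef→b29/s1 L1-HIT; vc=[27,23,9,17]
#12 0xe8→b29/s1 L1-HIT; vc=[27,23,9,17]
#13 0x7b→b15/s3 L1-HIT; vc=[27,23,9,17]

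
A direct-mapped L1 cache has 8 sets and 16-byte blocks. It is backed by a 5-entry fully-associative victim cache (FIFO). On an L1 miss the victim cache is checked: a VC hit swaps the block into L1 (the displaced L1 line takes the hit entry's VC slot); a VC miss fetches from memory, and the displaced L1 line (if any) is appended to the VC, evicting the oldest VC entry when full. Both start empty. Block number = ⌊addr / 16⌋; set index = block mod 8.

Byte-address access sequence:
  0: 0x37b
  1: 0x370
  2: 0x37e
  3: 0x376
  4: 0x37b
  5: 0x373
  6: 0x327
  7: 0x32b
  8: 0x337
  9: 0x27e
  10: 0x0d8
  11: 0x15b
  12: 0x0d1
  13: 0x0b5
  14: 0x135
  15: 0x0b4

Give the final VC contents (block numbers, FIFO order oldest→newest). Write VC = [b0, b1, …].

  [0] addr=0x37b blk=55 s=7: MISS | VC []
  [1] addr=0x370 blk=55 s=7: L1-HIT | VC []
  [2] addr=0x37e blk=55 s=7: L1-HIT | VC []
  [3] addr=0x376 blk=55 s=7: L1-HIT | VC []
  [4] addr=0x37b blk=55 s=7: L1-HIT | VC []
  [5] addr=0x373 blk=55 s=7: L1-HIT | VC []
  [6] addr=0x327 blk=50 s=2: MISS | VC []
  [7] addr=0x32b blk=50 s=2: L1-HIT | VC []
  [8] addr=0x337 blk=51 s=3: MISS | VC []
  [9] addr=0x27e blk=39 s=7: MISS | VC [55]
  [10] addr=0xd8 blk=13 s=5: MISS | VC [55]
  [11] addr=0x15b blk=21 s=5: MISS | VC [55, 13]
  [12] addr=0xd1 blk=13 s=5: VC-HIT | VC [55, 21]
  [13] addr=0xb5 blk=11 s=3: MISS | VC [55, 21, 51]
  [14] addr=0x135 blk=19 s=3: MISS | VC [55, 21, 51, 11]
  [15] addr=0xb4 blk=11 s=3: VC-HIT | VC [55, 21, 51, 19]

VC = [55, 21, 51, 19]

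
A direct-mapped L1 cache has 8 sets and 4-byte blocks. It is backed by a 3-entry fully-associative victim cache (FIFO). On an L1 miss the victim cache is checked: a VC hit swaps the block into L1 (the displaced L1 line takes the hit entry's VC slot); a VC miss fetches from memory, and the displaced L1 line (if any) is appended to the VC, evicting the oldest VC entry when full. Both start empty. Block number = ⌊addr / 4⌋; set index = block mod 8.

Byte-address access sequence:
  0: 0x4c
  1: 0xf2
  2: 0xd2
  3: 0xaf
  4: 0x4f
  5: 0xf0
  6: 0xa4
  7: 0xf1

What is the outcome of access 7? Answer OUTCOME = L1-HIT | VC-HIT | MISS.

  [0] addr=0x4c blk=19 s=3: MISS | VC []
  [1] addr=0xf2 blk=60 s=4: MISS | VC []
  [2] addr=0xd2 blk=52 s=4: MISS | VC [60]
  [3] addr=0xaf blk=43 s=3: MISS | VC [60, 19]
  [4] addr=0x4f blk=19 s=3: VC-HIT | VC [60, 43]
  [5] addr=0xf0 blk=60 s=4: VC-HIT | VC [52, 43]
  [6] addr=0xa4 blk=41 s=1: MISS | VC [52, 43]
  [7] addr=0xf1 blk=60 s=4: L1-HIT | VC [52, 43]

OUTCOME = L1-HIT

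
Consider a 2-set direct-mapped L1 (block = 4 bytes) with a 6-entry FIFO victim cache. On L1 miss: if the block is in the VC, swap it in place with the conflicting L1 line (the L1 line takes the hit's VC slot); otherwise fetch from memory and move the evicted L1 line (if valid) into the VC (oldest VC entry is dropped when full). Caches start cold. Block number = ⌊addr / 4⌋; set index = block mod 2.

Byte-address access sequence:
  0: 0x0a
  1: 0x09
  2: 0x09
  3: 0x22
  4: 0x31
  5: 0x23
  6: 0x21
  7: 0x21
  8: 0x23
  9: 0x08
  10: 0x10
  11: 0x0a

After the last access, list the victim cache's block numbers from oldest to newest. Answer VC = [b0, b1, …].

  [0] addr=0xa blk=2 s=0: MISS | VC []
  [1] addr=0x9 blk=2 s=0: L1-HIT | VC []
  [2] addr=0x9 blk=2 s=0: L1-HIT | VC []
  [3] addr=0x22 blk=8 s=0: MISS | VC [2]
  [4] addr=0x31 blk=12 s=0: MISS | VC [2, 8]
  [5] addr=0x23 blk=8 s=0: VC-HIT | VC [2, 12]
  [6] addr=0x21 blk=8 s=0: L1-HIT | VC [2, 12]
  [7] addr=0x21 blk=8 s=0: L1-HIT | VC [2, 12]
  [8] addr=0x23 blk=8 s=0: L1-HIT | VC [2, 12]
  [9] addr=0x8 blk=2 s=0: VC-HIT | VC [8, 12]
  [10] addr=0x10 blk=4 s=0: MISS | VC [8, 12, 2]
  [11] addr=0xa blk=2 s=0: VC-HIT | VC [8, 12, 4]

VC = [8, 12, 4]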